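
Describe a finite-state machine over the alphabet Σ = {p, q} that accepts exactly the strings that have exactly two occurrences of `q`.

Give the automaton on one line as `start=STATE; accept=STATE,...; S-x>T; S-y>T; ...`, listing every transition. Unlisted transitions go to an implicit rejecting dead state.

start=S0; accept=S2; S0-p>S0; S0-q>S1; S1-p>S1; S1-q>S2; S2-p>S2; S2-q>S3; S3-p>S3; S3-q>S3

Only the number of `q`s matters, and only up to 3. Make a chain S0 → S1 → S2 → S3 advanced by each `q` (with S3 absorbing); every other symbol self-loops. The accepting set is {S2}.
        p   q  
>  S0   S0  S1 
   S1   S1  S2 
 * S2   S2  S3 
   S3   S3  S3 
(> = start, * = accepting)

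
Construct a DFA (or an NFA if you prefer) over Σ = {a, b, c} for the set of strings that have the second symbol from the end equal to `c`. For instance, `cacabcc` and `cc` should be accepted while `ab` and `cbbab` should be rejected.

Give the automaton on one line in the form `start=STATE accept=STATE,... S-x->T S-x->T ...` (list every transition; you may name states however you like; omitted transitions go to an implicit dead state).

start=S0 accept=S10,S11,S12 S0-a->S1 S0-b->S2 S0-c->S3 S1-a->S4 S1-b->S5 S1-c->S6 S2-a->S7 S2-b->S8 S2-c->S9 S3-a->S10 S3-b->S11 S3-c->S12 S4-a->S4 S4-b->S5 S4-c->S6 S5-a->S7 S5-b->S8 S5-c->S9 S6-a->S10 S6-b->S11 S6-c->S12 S7-a->S4 S7-b->S5 S7-c->S6 S8-a->S7 S8-b->S8 S8-c->S9 S9-a->S10 S9-b->S11 S9-c->S12 S10-a->S4 S10-b->S5 S10-c->S6 S11-a->S7 S11-b->S8 S11-c->S9 S12-a->S10 S12-b->S11 S12-c->S12

A DFA must remember the last 2 symbols (since which symbol is second-to-last isn't known until the input ends). Use one state per possible window of the last ≤2 symbols; accept from those whose window starts with `c`.
With 13 states:
          a    b    c  
>  S0     S1   S2   S3 
   S1     S4   S5   S6 
   S2     S7   S8   S9 
   S3    S10  S11  S12 
   S4     S4   S5   S6 
   S5     S7   S8   S9 
   S6    S10  S11  S12 
   S7     S4   S5   S6 
   S8     S7   S8   S9 
   S9    S10  S11  S12 
 * S10    S4   S5   S6 
 * S11    S7   S8   S9 
 * S12   S10  S11  S12 
(> = start, * = accepting)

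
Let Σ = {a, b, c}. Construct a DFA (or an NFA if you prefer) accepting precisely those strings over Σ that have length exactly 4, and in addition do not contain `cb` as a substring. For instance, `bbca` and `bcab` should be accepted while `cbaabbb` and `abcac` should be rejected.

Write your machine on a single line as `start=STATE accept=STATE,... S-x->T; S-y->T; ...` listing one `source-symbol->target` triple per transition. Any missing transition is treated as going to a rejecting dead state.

start=q0; accept=q8; q0-a->q1; q0-b->q1; q0-c->q2; q1-a->q3; q1-b->q3; q1-c->q4; q2-a->q3; q2-b->q5; q2-c->q4; q3-a->q6; q3-b->q6; q3-c->q7; q4-a->q6; q4-b->q5; q4-c->q7; q5-a->q5; q5-b->q5; q5-c->q5; q6-a->q8; q6-b->q8; q6-c->q8; q7-a->q8; q7-b->q5; q7-c->q8; q8-a->q5; q8-b->q5; q8-c->q5

Build one automaton per condition and run them in lockstep. The first has 6 states tracking the input length, saturating at 5; the second has 3 states tracking partial matches of the forbidden pattern `cb`. A product state is a pair (one from each), accepting exactly when both do. Equivalent product states are then merged.
A 9-state machine:
        a   b   c  
>  q0   q1  q1  q2 
   q1   q3  q3  q4 
   q2   q3  q5  q4 
   q3   q6  q6  q7 
   q4   q6  q5  q7 
   q5   q5  q5  q5 
   q6   q8  q8  q8 
   q7   q8  q5  q8 
 * q8   q5  q5  q5 
(> = start, * = accepting)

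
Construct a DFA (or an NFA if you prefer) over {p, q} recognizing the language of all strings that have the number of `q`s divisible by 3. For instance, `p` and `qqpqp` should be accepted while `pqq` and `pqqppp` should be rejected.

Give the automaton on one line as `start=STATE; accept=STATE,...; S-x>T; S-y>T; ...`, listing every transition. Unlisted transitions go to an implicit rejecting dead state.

The only thing that matters is how many `q`s have appeared, reduced mod 3. Use one state per residue: s0 for 0, …, s2 for 2. Reading `q` moves to the next residue; anything else stays put. s0 is accepting.
3 states suffice.
        p   q  
>* s0   s0  s1 
   s1   s1  s2 
   s2   s2  s0 
(> = start, * = accepting)

start=s0; accept=s0; s0-p>s0; s0-q>s1; s1-p>s1; s1-q>s2; s2-p>s2; s2-q>s0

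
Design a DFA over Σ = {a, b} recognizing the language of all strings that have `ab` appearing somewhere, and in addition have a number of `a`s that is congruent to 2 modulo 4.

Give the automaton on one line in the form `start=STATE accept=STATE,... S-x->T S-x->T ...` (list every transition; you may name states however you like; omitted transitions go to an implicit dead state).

start=s0 accept=s5 s0-a->s1 s0-b->s0 s1-a->s2 s1-b->s3 s2-a->s4 s2-b->s5 s3-a->s5 s3-b->s3 s4-a->s6 s4-b->s7 s5-a->s7 s5-b->s5 s6-a->s1 s6-b->s8 s7-a->s8 s7-b->s7 s8-a->s3 s8-b->s8

Run two small machines in parallel and take their product. One (3 states) tracks whether and how much of `ab` has been seen; the other (4 states) tracks the count of `a`s modulo 4. Each combined state is a pair, one component from each; accept when both components accept.
A 9-state machine:
        a   b  
>  s0   s1  s0 
   s1   s2  s3 
   s2   s4  s5 
   s3   s5  s3 
   s4   s6  s7 
 * s5   s7  s5 
   s6   s1  s8 
   s7   s8  s7 
   s8   s3  s8 
(> = start, * = accepting)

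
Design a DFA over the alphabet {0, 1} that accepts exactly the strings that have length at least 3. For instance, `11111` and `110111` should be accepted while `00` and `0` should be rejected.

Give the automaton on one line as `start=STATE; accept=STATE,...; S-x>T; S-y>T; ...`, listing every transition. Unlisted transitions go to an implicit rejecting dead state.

start=q0; accept=q3,q4; q0-0>q1; q0-1>q1; q1-0>q2; q1-1>q2; q2-0>q3; q2-1>q3; q3-0>q4; q3-1>q4; q4-0>q4; q4-1>q4

We only need to distinguish lengths 0, 1, …, 3, and '>3'. Chain q0 → q1 → q2 → q3 → q4 on every symbol, with q4 looping. Accepting states: {q3, q4}.
        0   1  
>  q0   q1  q1 
   q1   q2  q2 
   q2   q3  q3 
 * q3   q4  q4 
 * q4   q4  q4 
(> = start, * = accepting)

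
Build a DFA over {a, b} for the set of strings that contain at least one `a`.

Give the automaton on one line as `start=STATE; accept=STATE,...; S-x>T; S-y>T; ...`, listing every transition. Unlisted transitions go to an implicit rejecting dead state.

Count `a`s, saturating at 2: state S0 means no `a` yet, S1 means one `a` seen, S2 means more than one. Each `a` increments (capped at S2); other symbols loop. Accept from {S1, S2}.
With 3 states:
        a   b  
>  S0   S1  S0 
 * S1   S2  S1 
 * S2   S2  S2 
(> = start, * = accepting)

start=S0; accept=S1,S2; S0-a>S1; S0-b>S0; S1-a>S2; S1-b>S1; S2-a>S2; S2-b>S2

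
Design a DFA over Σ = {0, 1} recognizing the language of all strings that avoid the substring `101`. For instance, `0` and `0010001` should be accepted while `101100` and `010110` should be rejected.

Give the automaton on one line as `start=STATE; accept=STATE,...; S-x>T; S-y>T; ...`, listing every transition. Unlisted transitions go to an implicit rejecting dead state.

start=s0; accept=s0,s1,s2; s0-0>s0; s0-1>s1; s1-0>s2; s1-1>s1; s2-0>s0; s2-1>s3; s3-0>s3; s3-1>s3

Track partial matches of the forbidden pattern `101`. State s3 is a dead state reached once `101` has occurred; every other state accepts. s0 means no part of `101` is currently matched.
A 4-state machine:
        0   1  
>* s0   s0  s1 
 * s1   s2  s1 
 * s2   s0  s3 
   s3   s3  s3 
(> = start, * = accepting)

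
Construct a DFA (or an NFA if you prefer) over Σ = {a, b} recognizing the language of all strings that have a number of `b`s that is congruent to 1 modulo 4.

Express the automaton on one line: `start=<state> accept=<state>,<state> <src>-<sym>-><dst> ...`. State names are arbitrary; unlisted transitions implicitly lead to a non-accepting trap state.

Keep the running count of `b`s modulo 4: each `b` advances along the cycle S0 → S1 → S2 → S3 → S0 while other symbols loop. Accept at S1.
        a   b  
>  S0   S0  S1 
 * S1   S1  S2 
   S2   S2  S3 
   S3   S3  S0 
(> = start, * = accepting)

start=S0 accept=S1 S0-a->S0 S0-b->S1 S1-a->S1 S1-b->S2 S2-a->S2 S2-b->S3 S3-a->S3 S3-b->S0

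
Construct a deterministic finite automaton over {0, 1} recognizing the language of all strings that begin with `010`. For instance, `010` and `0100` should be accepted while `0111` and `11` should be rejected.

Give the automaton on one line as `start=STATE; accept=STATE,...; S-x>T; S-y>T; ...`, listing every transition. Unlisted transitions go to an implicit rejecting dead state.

Check the first 3 symbols one by one: A through C record how many have matched `010` so far; any wrong symbol goes to the dead state E. After all 3 match we enter the accepting sink D.
A 5-state machine:
       0  1 
>  A   B  E 
   B   E  C 
   C   D  E 
 * D   D  D 
   E   E  E 
(> = start, * = accepting)

start=A; accept=D; A-0>B; A-1>E; B-0>E; B-1>C; C-0>D; C-1>E; D-0>D; D-1>D; E-0>E; E-1>E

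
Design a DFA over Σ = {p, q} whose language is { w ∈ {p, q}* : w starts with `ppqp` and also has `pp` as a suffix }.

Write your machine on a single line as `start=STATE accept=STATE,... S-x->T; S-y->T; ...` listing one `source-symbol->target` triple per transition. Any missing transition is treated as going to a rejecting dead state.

Build one automaton per condition and run them in lockstep. One (6 states) tracks whether the input so far still matches the prefix `ppqp`; the other (3 states) tracks how much of the suffix `pp` has currently been matched. Each combined state is a pair, one component from each; accept when both components accept. Equivalent product states are then merged.
With 8 states:
        p   q  
>  s0   s1  s2 
   s1   s3  s2 
   s2   s2  s2 
   s3   s2  s4 
   s4   s5  s2 
   s5   s6  s7 
 * s6   s6  s7 
   s7   s5  s7 
(> = start, * = accepting)

start=s0; accept=s6; s0-p->s1; s0-q->s2; s1-p->s3; s1-q->s2; s2-p->s2; s2-q->s2; s3-p->s2; s3-q->s4; s4-p->s5; s4-q->s2; s5-p->s6; s5-q->s7; s6-p->s6; s6-q->s7; s7-p->s5; s7-q->s7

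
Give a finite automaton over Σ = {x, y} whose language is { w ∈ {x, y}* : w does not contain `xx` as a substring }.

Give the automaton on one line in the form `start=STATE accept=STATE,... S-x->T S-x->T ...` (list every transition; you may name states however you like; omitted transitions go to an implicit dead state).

This is the complement of 'contains `xx`'. Use the same substring-matching states — q0 through q2 holding how much of `xx` has just been matched — but flip the accepting set: everything except the trap q2 accepts.
        x   y  
>* q0   q1  q0 
 * q1   q2  q0 
   q2   q2  q2 
(> = start, * = accepting)

start=q0 accept=q0,q1 q0-x->q1 q0-y->q0 q1-x->q2 q1-y->q0 q2-x->q2 q2-y->q2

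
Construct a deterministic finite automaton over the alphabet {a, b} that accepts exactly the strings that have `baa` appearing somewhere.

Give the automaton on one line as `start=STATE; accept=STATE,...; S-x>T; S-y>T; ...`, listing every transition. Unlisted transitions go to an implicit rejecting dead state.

States q0..q2 record the length of the longest prefix of `baa` that matches the current input suffix. Reaching q3 means `baa` has been seen, and we stay there forever. Accept from q3.
With 4 states:
        a   b  
>  q0   q0  q1 
   q1   q2  q1 
   q2   q3  q1 
 * q3   q3  q3 
(> = start, * = accepting)

start=q0; accept=q3; q0-a>q0; q0-b>q1; q1-a>q2; q1-b>q1; q2-a>q3; q2-b>q1; q3-a>q3; q3-b>q3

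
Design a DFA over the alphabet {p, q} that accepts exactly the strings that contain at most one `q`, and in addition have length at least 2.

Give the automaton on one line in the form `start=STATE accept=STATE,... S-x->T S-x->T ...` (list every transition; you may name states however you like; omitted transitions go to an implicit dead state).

Handle the two conditions separately and then intersect. The first has 3 states tracking the count of `q`s, saturating at 2; the second has 4 states tracking the input length, saturating at 3. A product state is a pair (one from each), accepting exactly when both do.
9 states suffice.
       p  q 
>  A   B  C 
   B   D  E 
   C   E  F 
 * D   G  H 
 * E   H  I 
   F   I  I 
 * G   G  H 
 * H   H  I 
   I   I  I 
(> = start, * = accepting)

start=A accept=D,E,G,H A-p->B A-q->C B-p->D B-q->E C-p->E C-q->F D-p->G D-q->H E-p->H E-q->I F-p->I F-q->I G-p->G G-q->H H-p->H H-q->I I-p->I I-q->I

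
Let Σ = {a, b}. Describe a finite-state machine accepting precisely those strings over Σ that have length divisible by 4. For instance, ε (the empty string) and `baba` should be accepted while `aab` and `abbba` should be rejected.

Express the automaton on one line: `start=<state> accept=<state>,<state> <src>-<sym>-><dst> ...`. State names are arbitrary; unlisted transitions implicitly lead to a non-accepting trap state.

Only the length mod 4 matters, so use a 4-cycle: from any state, every input symbol moves to the next state, wrapping q3 back to q0. Mark q0 accepting.
A 4-state machine:
        a   b  
>* q0   q1  q1 
   q1   q2  q2 
   q2   q3  q3 
   q3   q0  q0 
(> = start, * = accepting)

start=q0 accept=q0 q0-a->q1 q0-b->q1 q1-a->q2 q1-b->q2 q2-a->q3 q2-b->q3 q3-a->q0 q3-b->q0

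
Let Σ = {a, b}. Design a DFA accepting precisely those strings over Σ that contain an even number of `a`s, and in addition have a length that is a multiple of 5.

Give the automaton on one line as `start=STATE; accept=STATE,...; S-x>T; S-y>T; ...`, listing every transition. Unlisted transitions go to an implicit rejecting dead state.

start=q0; accept=q0; q0-a>q1; q0-b>q2; q1-a>q3; q1-b>q4; q2-a>q4; q2-b>q3; q3-a>q5; q3-b>q6; q4-a>q6; q4-b>q5; q5-a>q7; q5-b>q8; q6-a>q8; q6-b>q7; q7-a>q9; q7-b>q0; q8-a>q0; q8-b>q9; q9-a>q2; q9-b>q1

Handle the two conditions separately and then intersect. One (2 states) tracks the count of `a`s modulo 2; the other (5 states) tracks the input length modulo 5. Each combined state is a pair, one component from each; accept when both components accept.
A 10-state machine:
        a   b  
>* q0   q1  q2 
   q1   q3  q4 
   q2   q4  q3 
   q3   q5  q6 
   q4   q6  q5 
   q5   q7  q8 
   q6   q8  q7 
   q7   q9  q0 
   q8   q0  q9 
   q9   q2  q1 
(> = start, * = accepting)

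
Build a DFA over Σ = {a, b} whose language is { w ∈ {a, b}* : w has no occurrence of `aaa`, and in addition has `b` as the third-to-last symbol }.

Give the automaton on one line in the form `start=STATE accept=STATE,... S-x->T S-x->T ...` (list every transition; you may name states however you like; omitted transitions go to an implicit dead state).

Handle the two conditions separately and then intersect. One (4 states) tracks partial matches of the forbidden pattern `aaa`; the other (15 states) tracks the last 3 symbols read. Each combined state is a pair, one component from each; accept when both components accept. After merging equivalent states the machine shrinks.
          a    b  
>  s0     s1   s2 
   s1     s3   s2 
   s2     s4   s5 
   s3     s6   s2 
   s4     s7   s8 
   s5     s9  s10 
   s6     s6   s6 
 * s7     s6   s2 
 * s8     s4   s5 
 * s9     s7   s8 
 * s10    s9  s10 
(> = start, * = accepting)

start=s0 accept=s7,s8,s9,s10 s0-a->s1 s0-b->s2 s1-a->s3 s1-b->s2 s2-a->s4 s2-b->s5 s3-a->s6 s3-b->s2 s4-a->s7 s4-b->s8 s5-a->s9 s5-b->s10 s6-a->s6 s6-b->s6 s7-a->s6 s7-b->s2 s8-a->s4 s8-b->s5 s9-a->s7 s9-b->s8 s10-a->s9 s10-b->s10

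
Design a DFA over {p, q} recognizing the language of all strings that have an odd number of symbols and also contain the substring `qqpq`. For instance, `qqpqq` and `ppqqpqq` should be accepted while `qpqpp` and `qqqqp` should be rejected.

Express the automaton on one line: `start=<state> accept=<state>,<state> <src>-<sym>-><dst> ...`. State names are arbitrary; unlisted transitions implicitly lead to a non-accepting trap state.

Build one automaton per condition and run them in lockstep. The first has 2 states tracking the input length modulo 2; the second has 5 states tracking whether and how much of `qqpq` has been seen. A product state is a pair (one from each), accepting exactly when both do.
       p  q 
>  A   B  C 
   B   A  D 
   C   A  E 
   D   B  F 
   E   G  F 
   F   H  E 
   G   A  I 
   H   B  J 
   I   J  J 
 * J   I  I 
(> = start, * = accepting)

start=A accept=J A-p->B A-q->C B-p->A B-q->D C-p->A C-q->E D-p->B D-q->F E-p->G E-q->F F-p->H F-q->E G-p->A G-q->I H-p->B H-q->J I-p->J I-q->J J-p->I J-q->I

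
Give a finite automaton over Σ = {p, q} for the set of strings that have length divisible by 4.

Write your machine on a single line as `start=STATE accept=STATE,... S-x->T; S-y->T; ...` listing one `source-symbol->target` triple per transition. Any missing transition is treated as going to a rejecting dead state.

start=S0; accept=S0; S0-p->S1; S0-q->S1; S1-p->S2; S1-q->S2; S2-p->S3; S2-q->S3; S3-p->S0; S3-q->S0

Only the length mod 4 matters, so use a 4-cycle: from any state, every input symbol moves to the next state, wrapping S3 back to S0. Mark S0 accepting.
        p   q  
>* S0   S1  S1 
   S1   S2  S2 
   S2   S3  S3 
   S3   S0  S0 
(> = start, * = accepting)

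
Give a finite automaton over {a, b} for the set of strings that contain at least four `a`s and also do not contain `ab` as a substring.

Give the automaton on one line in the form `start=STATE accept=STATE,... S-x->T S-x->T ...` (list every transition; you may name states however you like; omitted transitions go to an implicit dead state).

Build one automaton per condition and run them in lockstep. One (6 states) tracks the count of `a`s, saturating at 5; the other (3 states) tracks partial matches of the forbidden pattern `ab`. Each combined state is a pair, one component from each; accept when both components accept. Equivalent product states are then merged.
With 6 states:
        a   b  
>  q0   q1  q0 
   q1   q2  q3 
   q2   q4  q3 
   q3   q3  q3 
   q4   q5  q3 
 * q5   q5  q3 
(> = start, * = accepting)

start=q0 accept=q5 q0-a->q1 q0-b->q0 q1-a->q2 q1-b->q3 q2-a->q4 q2-b->q3 q3-a->q3 q3-b->q3 q4-a->q5 q4-b->q3 q5-a->q5 q5-b->q3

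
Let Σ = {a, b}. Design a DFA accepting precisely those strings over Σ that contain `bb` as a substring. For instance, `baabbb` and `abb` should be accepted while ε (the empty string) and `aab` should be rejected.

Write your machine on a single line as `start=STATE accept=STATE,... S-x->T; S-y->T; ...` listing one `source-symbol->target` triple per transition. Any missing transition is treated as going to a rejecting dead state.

States q0..q1 record the length of the longest prefix of `bb` that matches the current input suffix. Reaching q2 means `bb` has been seen, and we stay there forever. Accept from q2.
        a   b  
>  q0   q0  q1 
   q1   q0  q2 
 * q2   q2  q2 
(> = start, * = accepting)

start=q0; accept=q2; q0-a->q0; q0-b->q1; q1-a->q0; q1-b->q2; q2-a->q2; q2-b->q2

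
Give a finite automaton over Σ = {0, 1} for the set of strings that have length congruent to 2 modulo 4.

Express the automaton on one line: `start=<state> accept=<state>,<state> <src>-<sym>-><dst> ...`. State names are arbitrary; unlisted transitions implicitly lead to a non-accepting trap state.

start=S0 accept=S2 S0-0->S1 S0-1->S1 S1-0->S2 S1-1->S2 S2-0->S3 S2-1->S3 S3-0->S0 S3-1->S0

Only the length mod 4 matters, so use a 4-cycle: from any state, every input symbol moves to the next state, wrapping S3 back to S0. Mark S2 accepting.
With 4 states:
        0   1  
>  S0   S1  S1 
   S1   S2  S2 
 * S2   S3  S3 
   S3   S0  S0 
(> = start, * = accepting)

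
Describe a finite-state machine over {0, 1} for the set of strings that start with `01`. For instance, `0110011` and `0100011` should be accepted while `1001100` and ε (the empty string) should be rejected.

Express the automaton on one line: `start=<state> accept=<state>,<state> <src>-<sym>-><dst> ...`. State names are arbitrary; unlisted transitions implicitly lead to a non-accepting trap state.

start=q0 accept=q2 q0-0->q1 q0-1->q3 q1-0->q3 q1-1->q2 q2-0->q2 q2-1->q2 q3-0->q3 q3-1->q3

Check the first 2 symbols one by one: q0 through q1 record how many have matched `01` so far; any wrong symbol goes to the dead state q3. After all 2 match we enter the accepting sink q2.
        0   1  
>  q0   q1  q3 
   q1   q3  q2 
 * q2   q2  q2 
   q3   q3  q3 
(> = start, * = accepting)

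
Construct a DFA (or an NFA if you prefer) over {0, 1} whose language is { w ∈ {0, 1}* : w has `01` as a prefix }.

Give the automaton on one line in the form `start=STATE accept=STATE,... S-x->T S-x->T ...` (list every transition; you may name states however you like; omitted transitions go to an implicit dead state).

start=S0 accept=S2 S0-0->S1 S0-1->S3 S1-0->S3 S1-1->S2 S2-0->S2 S2-1->S2 S3-0->S3 S3-1->S3

Check the first 2 symbols one by one: S0 through S1 record how many have matched `01` so far; any wrong symbol goes to the dead state S3. After all 2 match we enter the accepting sink S2.
With 4 states:
        0   1  
>  S0   S1  S3 
   S1   S3  S2 
 * S2   S2  S2 
   S3   S3  S3 
(> = start, * = accepting)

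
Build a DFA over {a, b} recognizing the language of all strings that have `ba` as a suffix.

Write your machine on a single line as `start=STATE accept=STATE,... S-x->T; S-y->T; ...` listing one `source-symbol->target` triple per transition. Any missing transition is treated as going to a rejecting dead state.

start=q0; accept=q2; q0-a->q0; q0-b->q1; q1-a->q2; q1-b->q1; q2-a->q0; q2-b->q1

Remember how much of `ba` the current input suffix matches. State q0 means no match yet; q1 means the last symbol is `b`; q2 means the last 2 symbols are `ba`. Only q2 accepts. On a mismatch, fall back to the longest proper suffix that is still a prefix of `ba`.
A 3-state machine:
        a   b  
>  q0   q0  q1 
   q1   q2  q1 
 * q2   q0  q1 
(> = start, * = accepting)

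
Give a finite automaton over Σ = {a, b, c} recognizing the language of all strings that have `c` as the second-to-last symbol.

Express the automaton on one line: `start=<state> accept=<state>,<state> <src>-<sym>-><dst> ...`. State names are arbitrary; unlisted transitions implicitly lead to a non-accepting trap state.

Because acceptance depends on a position counted from the end, the machine has to buffer the most recent 2 symbols. Make each state the string of the last up-to-2 symbols read; on input `x` shift the window left and append `x`. Accept when the buffered window has length 2 and begins with `c`.
A 13-state machine:
          a    b    c  
>  q0     q1   q2   q3 
   q1     q4   q5   q6 
   q2     q7   q8   q9 
   q3    q10  q11  q12 
   q4     q4   q5   q6 
   q5     q7   q8   q9 
   q6    q10  q11  q12 
   q7     q4   q5   q6 
   q8     q7   q8   q9 
   q9    q10  q11  q12 
 * q10    q4   q5   q6 
 * q11    q7   q8   q9 
 * q12   q10  q11  q12 
(> = start, * = accepting)

start=q0 accept=q10,q11,q12 q0-a->q1 q0-b->q2 q0-c->q3 q1-a->q4 q1-b->q5 q1-c->q6 q2-a->q7 q2-b->q8 q2-c->q9 q3-a->q10 q3-b->q11 q3-c->q12 q4-a->q4 q4-b->q5 q4-c->q6 q5-a->q7 q5-b->q8 q5-c->q9 q6-a->q10 q6-b->q11 q6-c->q12 q7-a->q4 q7-b->q5 q7-c->q6 q8-a->q7 q8-b->q8 q8-c->q9 q9-a->q10 q9-b->q11 q9-c->q12 q10-a->q4 q10-b->q5 q10-c->q6 q11-a->q7 q11-b->q8 q11-c->q9 q12-a->q10 q12-b->q11 q12-c->q12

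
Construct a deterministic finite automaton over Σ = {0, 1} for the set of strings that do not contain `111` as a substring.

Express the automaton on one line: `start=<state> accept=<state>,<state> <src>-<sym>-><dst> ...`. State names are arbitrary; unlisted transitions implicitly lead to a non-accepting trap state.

start=q0 accept=q0,q1,q2 q0-0->q0 q0-1->q1 q1-0->q0 q1-1->q2 q2-0->q0 q2-1->q3 q3-0->q3 q3-1->q3

Track partial matches of the forbidden pattern `111`. State q3 is a dead state reached once `111` has occurred; every other state accepts. q0 means no part of `111` is currently matched.
A 4-state machine:
        0   1  
>* q0   q0  q1 
 * q1   q0  q2 
 * q2   q0  q3 
   q3   q3  q3 
(> = start, * = accepting)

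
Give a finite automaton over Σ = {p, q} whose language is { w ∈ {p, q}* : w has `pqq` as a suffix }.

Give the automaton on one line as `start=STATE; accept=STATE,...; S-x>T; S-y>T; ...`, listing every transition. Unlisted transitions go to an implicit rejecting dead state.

Let each state record the length of the longest suffix of the input read so far that is also a prefix of `pqq`. B means the last symbol is `p`; C means the last 2 symbols are `pq`; D means the last 3 symbols are `pqq`. Accept only at D, where the string currently ends in `pqq`.
       p  q 
>  A   B  A 
   B   B  C 
   C   B  D 
 * D   B  A 
(> = start, * = accepting)

start=A; accept=D; A-p>B; A-q>A; B-p>B; B-q>C; C-p>B; C-q>D; D-p>B; D-q>A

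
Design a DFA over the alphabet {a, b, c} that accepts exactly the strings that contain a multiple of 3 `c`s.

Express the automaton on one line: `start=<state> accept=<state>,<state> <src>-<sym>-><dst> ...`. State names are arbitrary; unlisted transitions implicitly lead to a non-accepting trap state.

start=S0 accept=S0 S0-a->S0 S0-b->S0 S0-c->S1 S1-a->S1 S1-b->S1 S1-c->S2 S2-a->S2 S2-b->S2 S2-c->S0

Keep the running count of `c`s modulo 3: each `c` advances along the cycle S0 → S1 → S2 → S0 while other symbols loop. Accept at S0.
With 3 states:
        a   b   c  
>* S0   S0  S0  S1 
   S1   S1  S1  S2 
   S2   S2  S2  S0 
(> = start, * = accepting)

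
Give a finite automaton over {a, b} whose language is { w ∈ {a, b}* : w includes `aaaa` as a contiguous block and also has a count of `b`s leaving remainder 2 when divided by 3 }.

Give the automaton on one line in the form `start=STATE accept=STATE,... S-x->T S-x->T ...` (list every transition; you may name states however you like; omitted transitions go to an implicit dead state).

start=S0 accept=S14 S0-a->S1 S0-b->S2 S1-a->S3 S1-b->S2 S2-a->S4 S2-b->S5 S3-a->S6 S3-b->S2 S4-a->S7 S4-b->S5 S5-a->S8 S5-b->S0 S6-a->S9 S6-b->S2 S7-a->S10 S7-b->S5 S8-a->S11 S8-b->S0 S9-a->S9 S9-b->S12 S10-a->S12 S10-b->S5 S11-a->S13 S11-b->S0 S12-a->S12 S12-b->S14 S13-a->S14 S13-b->S0 S14-a->S14 S14-b->S9

Handle the two conditions separately and then intersect. One (5 states) tracks whether and how much of `aaaa` has been seen; the other (3 states) tracks the count of `b`s modulo 3. Each combined state is a pair, one component from each; accept when both components accept.
          a    b  
>  S0     S1   S2 
   S1     S3   S2 
   S2     S4   S5 
   S3     S6   S2 
   S4     S7   S5 
   S5     S8   S0 
   S6     S9   S2 
   S7    S10   S5 
   S8    S11   S0 
   S9     S9  S12 
   S10   S12   S5 
   S11   S13   S0 
   S12   S12  S14 
   S13   S14   S0 
 * S14   S14   S9 
(> = start, * = accepting)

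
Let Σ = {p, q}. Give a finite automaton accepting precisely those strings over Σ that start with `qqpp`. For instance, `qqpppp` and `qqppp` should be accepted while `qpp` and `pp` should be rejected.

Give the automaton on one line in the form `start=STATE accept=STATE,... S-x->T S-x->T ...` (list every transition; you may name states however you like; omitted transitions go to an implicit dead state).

Check the first 4 symbols one by one: A through D record how many have matched `qqpp` so far; any wrong symbol goes to the dead state F. After all 4 match we enter the accepting sink E.
A 6-state machine:
       p  q 
>  A   F  B 
   B   F  C 
   C   D  F 
   D   E  F 
 * E   E  E 
   F   F  F 
(> = start, * = accepting)

start=A accept=E A-p->F A-q->B B-p->F B-q->C C-p->D C-q->F D-p->E D-q->F E-p->E E-q->E F-p->F F-q->F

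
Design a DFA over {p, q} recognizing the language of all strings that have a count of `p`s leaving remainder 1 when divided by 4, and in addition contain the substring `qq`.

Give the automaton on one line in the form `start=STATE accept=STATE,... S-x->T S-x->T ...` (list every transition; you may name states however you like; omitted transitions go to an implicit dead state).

start=A accept=I A-p->B A-q->C B-p->D B-q->E C-p->B C-q->F D-p->G D-q->H E-p->D E-q->I F-p->I F-q->F G-p->A G-q->J H-p->G H-q->K I-p->K I-q->I J-p->A J-q->L K-p->L K-q->K L-p->F L-q->L

Build one automaton per condition and run them in lockstep. The first has 4 states tracking the count of `p`s modulo 4; the second has 3 states tracking whether and how much of `qq` has been seen. A product state is a pair (one from each), accepting exactly when both do.
       p  q 
>  A   B  C 
   B   D  E 
   C   B  F 
   D   G  H 
   E   D  I 
   F   I  F 
   G   A  J 
   H   G  K 
 * I   K  I 
   J   A  L 
   K   L  K 
   L   F  L 
(> = start, * = accepting)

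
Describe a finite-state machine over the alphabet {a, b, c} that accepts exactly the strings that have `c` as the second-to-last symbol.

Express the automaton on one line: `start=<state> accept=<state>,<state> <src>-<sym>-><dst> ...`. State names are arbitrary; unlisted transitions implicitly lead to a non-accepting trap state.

start=q0 accept=q10,q11,q12 q0-a->q1 q0-b->q2 q0-c->q3 q1-a->q4 q1-b->q5 q1-c->q6 q2-a->q7 q2-b->q8 q2-c->q9 q3-a->q10 q3-b->q11 q3-c->q12 q4-a->q4 q4-b->q5 q4-c->q6 q5-a->q7 q5-b->q8 q5-c->q9 q6-a->q10 q6-b->q11 q6-c->q12 q7-a->q4 q7-b->q5 q7-c->q6 q8-a->q7 q8-b->q8 q8-c->q9 q9-a->q10 q9-b->q11 q9-c->q12 q10-a->q4 q10-b->q5 q10-c->q6 q11-a->q7 q11-b->q8 q11-c->q9 q12-a->q10 q12-b->q11 q12-c->q12

Because acceptance depends on a position counted from the end, the machine has to buffer the most recent 2 symbols. Make each state the string of the last up-to-2 symbols read; on input `x` shift the window left and append `x`. Accept when the buffered window has length 2 and begins with `c`.
          a    b    c  
>  q0     q1   q2   q3 
   q1     q4   q5   q6 
   q2     q7   q8   q9 
   q3    q10  q11  q12 
   q4     q4   q5   q6 
   q5     q7   q8   q9 
   q6    q10  q11  q12 
   q7     q4   q5   q6 
   q8     q7   q8   q9 
   q9    q10  q11  q12 
 * q10    q4   q5   q6 
 * q11    q7   q8   q9 
 * q12   q10  q11  q12 
(> = start, * = accepting)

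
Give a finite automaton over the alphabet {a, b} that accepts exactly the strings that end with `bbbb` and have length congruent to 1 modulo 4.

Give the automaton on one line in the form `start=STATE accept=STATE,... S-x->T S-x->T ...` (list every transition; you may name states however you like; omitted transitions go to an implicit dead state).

start=s0 accept=s7 s0-a->s1 s0-b->s1 s1-a->s2 s1-b->s3 s2-a->s4 s2-b->s4 s3-a->s4 s3-b->s5 s4-a->s0 s4-b->s0 s5-a->s0 s5-b->s6 s6-a->s1 s6-b->s7 s7-a->s2 s7-b->s3

Handle the two conditions separately and then intersect. One (5 states) tracks how much of the suffix `bbbb` has currently been matched; the other (4 states) tracks the input length modulo 4. Each combined state is a pair, one component from each; accept when both components accept. Minimizing collapses redundant product states.
With 8 states:
        a   b  
>  s0   s1  s1 
   s1   s2  s3 
   s2   s4  s4 
   s3   s4  s5 
   s4   s0  s0 
   s5   s0  s6 
   s6   s1  s7 
 * s7   s2  s3 
(> = start, * = accepting)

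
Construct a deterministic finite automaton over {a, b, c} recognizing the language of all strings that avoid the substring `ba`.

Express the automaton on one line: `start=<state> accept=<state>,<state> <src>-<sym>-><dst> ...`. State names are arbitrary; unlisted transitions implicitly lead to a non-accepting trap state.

This is the complement of 'contains `ba`'. Use the same substring-matching states — S0 through S2 holding how much of `ba` has just been matched — but flip the accepting set: everything except the trap S2 accepts.
With 3 states:
        a   b   c  
>* S0   S0  S1  S0 
 * S1   S2  S1  S0 
   S2   S2  S2  S2 
(> = start, * = accepting)

start=S0 accept=S0,S1 S0-a->S0 S0-b->S1 S0-c->S0 S1-a->S2 S1-b->S1 S1-c->S0 S2-a->S2 S2-b->S2 S2-c->S2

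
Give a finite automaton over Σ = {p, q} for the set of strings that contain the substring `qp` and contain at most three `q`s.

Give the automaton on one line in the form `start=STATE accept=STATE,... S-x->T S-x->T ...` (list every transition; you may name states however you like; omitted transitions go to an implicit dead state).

Handle the two conditions separately and then intersect. One (3 states) tracks whether and how much of `qp` has been seen; the other (5 states) tracks the count of `q`s, saturating at 4. Each combined state is a pair, one component from each; accept when both components accept.
A 9-state machine:
        p   q  
>  S0   S0  S1 
   S1   S2  S3 
 * S2   S2  S4 
   S3   S4  S5 
 * S4   S4  S6 
   S5   S6  S7 
 * S6   S6  S8 
   S7   S8  S7 
   S8   S8  S8 
(> = start, * = accepting)

start=S0 accept=S2,S4,S6 S0-p->S0 S0-q->S1 S1-p->S2 S1-q->S3 S2-p->S2 S2-q->S4 S3-p->S4 S3-q->S5 S4-p->S4 S4-q->S6 S5-p->S6 S5-q->S7 S6-p->S6 S6-q->S8 S7-p->S8 S7-q->S7 S8-p->S8 S8-q->S8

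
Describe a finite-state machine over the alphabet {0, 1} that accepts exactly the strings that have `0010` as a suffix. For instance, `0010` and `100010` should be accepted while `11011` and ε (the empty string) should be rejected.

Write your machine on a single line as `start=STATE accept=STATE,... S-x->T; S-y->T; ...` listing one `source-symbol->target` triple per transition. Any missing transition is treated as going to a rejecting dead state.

Remember how much of `0010` the current input suffix matches. State s0 means no match yet; s1 means the last symbol is `0`; s2 means the last 2 symbols are `00`; s3 means the last 3 symbols are `001`; s4 means the last 4 symbols are `0010`. Only s4 accepts. On a mismatch, fall back to the longest proper suffix that is still a prefix of `0010`.
With 5 states:
        0   1  
>  s0   s1  s0 
   s1   s2  s0 
   s2   s2  s3 
   s3   s4  s0 
 * s4   s2  s0 
(> = start, * = accepting)

start=s0; accept=s4; s0-0->s1; s0-1->s0; s1-0->s2; s1-1->s0; s2-0->s2; s2-1->s3; s3-0->s4; s3-1->s0; s4-0->s2; s4-1->s0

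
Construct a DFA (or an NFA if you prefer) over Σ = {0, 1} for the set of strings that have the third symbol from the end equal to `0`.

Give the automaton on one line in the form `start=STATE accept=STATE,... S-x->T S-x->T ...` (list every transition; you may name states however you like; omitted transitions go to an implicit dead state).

Because acceptance depends on a position counted from the end, the machine has to buffer the most recent 3 symbols. Make each state the string of the last up-to-3 symbols read; on input `x` shift the window left and append `x`. Accept when the buffered window has length 3 and begins with `0`.
15 states suffice.
          0    1  
>  s0     s1   s2 
   s1     s3   s4 
   s2     s5   s6 
   s3     s7   s8 
   s4     s9  s10 
   s5    s11  s12 
   s6    s13  s14 
 * s7     s7   s8 
 * s8     s9  s10 
 * s9    s11  s12 
 * s10   s13  s14 
   s11    s7   s8 
   s12    s9  s10 
   s13   s11  s12 
   s14   s13  s14 
(> = start, * = accepting)

start=s0 accept=s7,s8,s9,s10 s0-0->s1 s0-1->s2 s1-0->s3 s1-1->s4 s2-0->s5 s2-1->s6 s3-0->s7 s3-1->s8 s4-0->s9 s4-1->s10 s5-0->s11 s5-1->s12 s6-0->s13 s6-1->s14 s7-0->s7 s7-1->s8 s8-0->s9 s8-1->s10 s9-0->s11 s9-1->s12 s10-0->s13 s10-1->s14 s11-0->s7 s11-1->s8 s12-0->s9 s12-1->s10 s13-0->s11 s13-1->s12 s14-0->s13 s14-1->s14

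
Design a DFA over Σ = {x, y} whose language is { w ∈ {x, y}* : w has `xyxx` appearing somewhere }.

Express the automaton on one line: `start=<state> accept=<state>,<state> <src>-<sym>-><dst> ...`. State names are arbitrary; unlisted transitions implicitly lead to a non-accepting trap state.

start=A accept=E A-x->B A-y->A B-x->B B-y->C C-x->D C-y->A D-x->E D-y->C E-x->E E-y->E

States A..D record the length of the longest prefix of `xyxx` that matches the current input suffix. Reaching E means `xyxx` has been seen, and we stay there forever. Accept from E.
5 states suffice.
       x  y 
>  A   B  A 
   B   B  C 
   C   D  A 
   D   E  C 
 * E   E  E 
(> = start, * = accepting)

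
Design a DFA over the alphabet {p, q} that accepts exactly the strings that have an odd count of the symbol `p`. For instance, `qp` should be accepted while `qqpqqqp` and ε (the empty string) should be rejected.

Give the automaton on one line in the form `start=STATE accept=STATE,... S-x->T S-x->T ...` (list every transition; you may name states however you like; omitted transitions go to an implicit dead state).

start=A accept=B A-p->B A-q->A B-p->A B-q->B

Keep the running count of `p`s modulo 2: each `p` advances along the cycle A → B → A while other symbols loop. Accept at B.
2 states suffice.
       p  q 
>  A   B  A 
 * B   A  B 
(> = start, * = accepting)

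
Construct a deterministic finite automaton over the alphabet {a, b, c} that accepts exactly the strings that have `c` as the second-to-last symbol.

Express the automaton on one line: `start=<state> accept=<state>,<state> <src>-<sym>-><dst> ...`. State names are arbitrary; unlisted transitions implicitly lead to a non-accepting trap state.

start=S0 accept=S10,S11,S12 S0-a->S1 S0-b->S2 S0-c->S3 S1-a->S4 S1-b->S5 S1-c->S6 S2-a->S7 S2-b->S8 S2-c->S9 S3-a->S10 S3-b->S11 S3-c->S12 S4-a->S4 S4-b->S5 S4-c->S6 S5-a->S7 S5-b->S8 S5-c->S9 S6-a->S10 S6-b->S11 S6-c->S12 S7-a->S4 S7-b->S5 S7-c->S6 S8-a->S7 S8-b->S8 S8-c->S9 S9-a->S10 S9-b->S11 S9-c->S12 S10-a->S4 S10-b->S5 S10-c->S6 S11-a->S7 S11-b->S8 S11-c->S9 S12-a->S10 S12-b->S11 S12-c->S12

A DFA must remember the last 2 symbols (since which symbol is second-to-last isn't known until the input ends). Use one state per possible window of the last ≤2 symbols; accept from those whose window starts with `c`.
With 13 states:
          a    b    c  
>  S0     S1   S2   S3 
   S1     S4   S5   S6 
   S2     S7   S8   S9 
   S3    S10  S11  S12 
   S4     S4   S5   S6 
   S5     S7   S8   S9 
   S6    S10  S11  S12 
   S7     S4   S5   S6 
   S8     S7   S8   S9 
   S9    S10  S11  S12 
 * S10    S4   S5   S6 
 * S11    S7   S8   S9 
 * S12   S10  S11  S12 
(> = start, * = accepting)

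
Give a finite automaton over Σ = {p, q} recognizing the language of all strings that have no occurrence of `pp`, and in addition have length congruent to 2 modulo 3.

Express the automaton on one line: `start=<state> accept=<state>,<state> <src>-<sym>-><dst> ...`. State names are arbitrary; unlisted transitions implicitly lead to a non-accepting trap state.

start=A accept=E,F A-p->B A-q->C B-p->D B-q->E C-p->F C-q->E D-p->D D-q->D E-p->G E-q->A F-p->D F-q->A G-p->D G-q->C

Handle the two conditions separately and then intersect. The first has 3 states tracking partial matches of the forbidden pattern `pp`; the second has 3 states tracking the input length modulo 3. A product state is a pair (one from each), accepting exactly when both do. Minimizing collapses redundant product states.
7 states suffice.
       p  q 
>  A   B  C 
   B   D  E 
   C   F  E 
   D   D  D 
 * E   G  A 
 * F   D  A 
   G   D  C 
(> = start, * = accepting)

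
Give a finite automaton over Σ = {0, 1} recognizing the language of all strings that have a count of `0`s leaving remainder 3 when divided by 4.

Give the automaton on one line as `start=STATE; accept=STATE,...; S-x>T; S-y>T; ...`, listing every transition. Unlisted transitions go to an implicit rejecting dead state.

start=A; accept=D; A-0>B; A-1>A; B-0>C; B-1>B; C-0>D; C-1>C; D-0>A; D-1>D

The only thing that matters is how many `0`s have appeared, reduced mod 4. Use one state per residue: A for 0, …, D for 3. Reading `0` moves to the next residue; anything else stays put. D is accepting.
4 states suffice.
       0  1 
>  A   B  A 
   B   C  B 
   C   D  C 
 * D   A  D 
(> = start, * = accepting)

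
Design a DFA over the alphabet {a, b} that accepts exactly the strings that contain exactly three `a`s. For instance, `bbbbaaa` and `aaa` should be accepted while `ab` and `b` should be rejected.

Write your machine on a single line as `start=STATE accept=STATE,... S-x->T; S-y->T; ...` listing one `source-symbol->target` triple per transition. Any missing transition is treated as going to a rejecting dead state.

Count `a`s, saturating at 4: states s0 through s3 mean 0 through 3 `a`s seen; s4 means more than 3. Each `a` increments (capped at s4); other symbols loop. Accept from {s3}.
With 5 states:
        a   b  
>  s0   s1  s0 
   s1   s2  s1 
   s2   s3  s2 
 * s3   s4  s3 
   s4   s4  s4 
(> = start, * = accepting)

start=s0; accept=s3; s0-a->s1; s0-b->s0; s1-a->s2; s1-b->s1; s2-a->s3; s2-b->s2; s3-a->s4; s3-b->s3; s4-a->s4; s4-b->s4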